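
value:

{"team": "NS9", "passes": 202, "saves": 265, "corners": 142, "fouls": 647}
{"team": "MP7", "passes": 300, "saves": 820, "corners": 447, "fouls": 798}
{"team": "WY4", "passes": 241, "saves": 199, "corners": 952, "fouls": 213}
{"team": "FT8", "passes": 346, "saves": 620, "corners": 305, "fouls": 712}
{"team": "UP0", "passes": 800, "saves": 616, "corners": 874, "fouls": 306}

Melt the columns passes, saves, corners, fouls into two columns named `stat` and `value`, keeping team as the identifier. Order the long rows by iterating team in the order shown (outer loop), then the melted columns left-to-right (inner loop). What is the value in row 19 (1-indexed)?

874

20 rows total (5 × 4). Row 19: index ⌊(19-1)/4⌋ = 4 into team → UP0; (19-1) mod 4 = 2 into the melted columns → corners.
So row 19 is (UP0, corners, 874); value = 874.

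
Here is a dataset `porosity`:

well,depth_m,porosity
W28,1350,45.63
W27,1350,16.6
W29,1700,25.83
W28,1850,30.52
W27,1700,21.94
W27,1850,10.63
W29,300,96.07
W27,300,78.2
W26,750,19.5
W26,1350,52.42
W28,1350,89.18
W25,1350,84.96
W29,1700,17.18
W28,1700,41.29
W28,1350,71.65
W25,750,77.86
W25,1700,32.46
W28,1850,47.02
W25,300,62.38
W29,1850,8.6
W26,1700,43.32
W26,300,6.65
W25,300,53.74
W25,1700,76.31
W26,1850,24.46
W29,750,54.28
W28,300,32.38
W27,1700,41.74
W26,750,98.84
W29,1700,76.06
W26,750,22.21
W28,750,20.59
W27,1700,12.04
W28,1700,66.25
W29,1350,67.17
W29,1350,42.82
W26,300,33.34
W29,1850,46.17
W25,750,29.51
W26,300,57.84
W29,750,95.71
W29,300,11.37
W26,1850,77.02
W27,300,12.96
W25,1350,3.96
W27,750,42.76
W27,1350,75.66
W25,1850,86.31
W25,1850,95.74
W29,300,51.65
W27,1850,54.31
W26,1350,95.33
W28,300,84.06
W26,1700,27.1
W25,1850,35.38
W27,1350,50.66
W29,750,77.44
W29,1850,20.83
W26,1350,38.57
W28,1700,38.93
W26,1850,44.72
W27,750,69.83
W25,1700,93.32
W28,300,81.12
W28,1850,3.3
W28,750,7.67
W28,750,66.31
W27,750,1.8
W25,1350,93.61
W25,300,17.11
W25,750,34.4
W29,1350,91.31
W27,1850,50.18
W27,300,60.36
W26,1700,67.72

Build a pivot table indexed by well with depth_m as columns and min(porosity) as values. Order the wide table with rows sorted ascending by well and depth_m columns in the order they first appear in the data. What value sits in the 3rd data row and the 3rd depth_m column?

With rows sorted ascending by well, row 3 is well=W27. depth_m columns in first-appearance order: 1350, 1700, 1850, 300, 750; column 3 is 1850.
Long rows with well=W27, depth_m=1850: min(10.63, 54.31, 50.18) = 10.63.

10.63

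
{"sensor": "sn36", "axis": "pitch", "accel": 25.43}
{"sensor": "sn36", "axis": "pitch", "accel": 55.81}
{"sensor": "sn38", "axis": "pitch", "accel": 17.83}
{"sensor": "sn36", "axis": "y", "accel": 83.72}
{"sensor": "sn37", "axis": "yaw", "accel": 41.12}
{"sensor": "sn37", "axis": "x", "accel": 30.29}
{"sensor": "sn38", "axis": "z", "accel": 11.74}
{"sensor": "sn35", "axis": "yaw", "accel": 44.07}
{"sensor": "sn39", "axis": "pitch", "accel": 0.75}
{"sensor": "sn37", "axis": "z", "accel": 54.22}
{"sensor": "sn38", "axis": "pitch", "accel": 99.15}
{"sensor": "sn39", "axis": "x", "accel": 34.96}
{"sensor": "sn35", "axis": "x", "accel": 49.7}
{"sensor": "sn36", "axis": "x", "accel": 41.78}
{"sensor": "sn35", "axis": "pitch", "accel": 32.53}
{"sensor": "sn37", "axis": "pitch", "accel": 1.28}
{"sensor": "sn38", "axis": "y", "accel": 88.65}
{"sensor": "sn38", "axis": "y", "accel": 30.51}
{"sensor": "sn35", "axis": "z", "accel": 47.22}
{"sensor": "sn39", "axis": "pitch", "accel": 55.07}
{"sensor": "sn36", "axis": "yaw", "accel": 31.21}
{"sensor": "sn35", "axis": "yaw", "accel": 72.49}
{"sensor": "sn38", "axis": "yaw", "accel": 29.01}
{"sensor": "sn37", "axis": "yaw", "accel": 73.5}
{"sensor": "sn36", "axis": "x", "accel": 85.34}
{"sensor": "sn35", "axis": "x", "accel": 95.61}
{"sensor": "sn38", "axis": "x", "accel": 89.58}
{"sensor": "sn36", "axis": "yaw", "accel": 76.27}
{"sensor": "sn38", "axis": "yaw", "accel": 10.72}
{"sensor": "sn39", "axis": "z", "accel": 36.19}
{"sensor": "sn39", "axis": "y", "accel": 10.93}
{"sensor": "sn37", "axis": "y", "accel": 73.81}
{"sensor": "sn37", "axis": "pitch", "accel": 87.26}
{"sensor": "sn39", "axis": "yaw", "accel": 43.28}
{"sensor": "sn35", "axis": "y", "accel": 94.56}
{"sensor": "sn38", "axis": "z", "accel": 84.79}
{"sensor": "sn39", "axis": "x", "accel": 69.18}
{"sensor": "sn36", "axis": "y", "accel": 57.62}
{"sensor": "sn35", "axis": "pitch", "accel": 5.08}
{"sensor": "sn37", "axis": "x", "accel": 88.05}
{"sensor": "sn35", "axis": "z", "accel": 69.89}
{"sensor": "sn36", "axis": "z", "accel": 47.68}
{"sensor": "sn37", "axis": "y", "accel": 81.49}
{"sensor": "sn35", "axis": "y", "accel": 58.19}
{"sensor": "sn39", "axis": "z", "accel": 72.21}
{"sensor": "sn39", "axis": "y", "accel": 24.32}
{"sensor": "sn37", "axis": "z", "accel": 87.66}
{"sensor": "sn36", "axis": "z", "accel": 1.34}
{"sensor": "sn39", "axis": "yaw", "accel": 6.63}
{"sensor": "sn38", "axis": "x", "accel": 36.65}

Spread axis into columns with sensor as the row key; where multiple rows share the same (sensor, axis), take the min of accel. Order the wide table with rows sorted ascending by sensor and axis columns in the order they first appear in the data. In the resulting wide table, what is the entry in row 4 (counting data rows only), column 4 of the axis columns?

36.65

With rows sorted ascending by sensor, row 4 is sensor=sn38. axis columns in first-appearance order: pitch, y, yaw, x, z; column 4 is x.
Long rows with sensor=sn38, axis=x: min(89.58, 36.65) = 36.65.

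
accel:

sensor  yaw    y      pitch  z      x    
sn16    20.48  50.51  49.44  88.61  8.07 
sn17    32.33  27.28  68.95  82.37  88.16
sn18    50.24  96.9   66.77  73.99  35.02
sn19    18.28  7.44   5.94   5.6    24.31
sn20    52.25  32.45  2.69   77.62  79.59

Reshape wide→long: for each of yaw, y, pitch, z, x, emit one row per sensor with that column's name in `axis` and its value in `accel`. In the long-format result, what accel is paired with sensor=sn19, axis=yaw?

18.28

Unpivoting turns each (sensor, wide-column) pair into one long row.
The wide cell at row sn19, column yaw holds 18.28, so the long row (sn19, yaw) has accel=18.28.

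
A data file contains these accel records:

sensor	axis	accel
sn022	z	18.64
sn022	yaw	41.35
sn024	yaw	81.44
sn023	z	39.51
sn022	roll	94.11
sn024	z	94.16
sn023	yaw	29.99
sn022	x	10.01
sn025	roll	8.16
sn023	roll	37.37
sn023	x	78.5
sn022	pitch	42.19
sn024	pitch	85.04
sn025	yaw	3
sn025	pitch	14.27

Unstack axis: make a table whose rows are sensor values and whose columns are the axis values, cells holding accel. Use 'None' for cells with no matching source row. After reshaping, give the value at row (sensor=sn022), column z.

The long row with sensor=sn022, axis=z has accel=18.64.

18.64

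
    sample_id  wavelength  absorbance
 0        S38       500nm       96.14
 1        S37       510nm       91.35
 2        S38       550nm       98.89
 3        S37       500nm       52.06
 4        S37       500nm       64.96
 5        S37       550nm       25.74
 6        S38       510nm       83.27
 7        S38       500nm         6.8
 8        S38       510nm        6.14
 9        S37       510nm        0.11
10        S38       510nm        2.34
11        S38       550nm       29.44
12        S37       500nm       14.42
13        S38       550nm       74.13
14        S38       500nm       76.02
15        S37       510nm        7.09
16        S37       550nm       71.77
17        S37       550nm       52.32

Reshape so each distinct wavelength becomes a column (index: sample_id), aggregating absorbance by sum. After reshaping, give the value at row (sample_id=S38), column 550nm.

202.46

Rows with sample_id=S38 and wavelength=550nm: absorbance values are 98.89, 29.44, 74.13.
98.89 + 29.44 + 74.13 = 202.46.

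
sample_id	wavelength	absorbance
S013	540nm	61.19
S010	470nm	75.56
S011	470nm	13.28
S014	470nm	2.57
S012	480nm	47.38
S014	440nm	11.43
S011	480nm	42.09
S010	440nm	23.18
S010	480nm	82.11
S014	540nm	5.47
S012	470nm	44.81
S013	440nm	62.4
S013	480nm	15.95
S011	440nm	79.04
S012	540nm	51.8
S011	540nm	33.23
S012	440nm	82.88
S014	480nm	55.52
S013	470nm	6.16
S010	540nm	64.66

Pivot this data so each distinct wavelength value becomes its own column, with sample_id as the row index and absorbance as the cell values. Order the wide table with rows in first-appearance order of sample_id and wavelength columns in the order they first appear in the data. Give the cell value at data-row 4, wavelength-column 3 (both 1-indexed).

55.52

With rows in first-appearance order of sample_id, row 4 is sample_id=S014. wavelength columns in first-appearance order: 540nm, 470nm, 480nm, 440nm; column 3 is 480nm.
Long rows with sample_id=S014, wavelength=480nm: absorbance = 55.52.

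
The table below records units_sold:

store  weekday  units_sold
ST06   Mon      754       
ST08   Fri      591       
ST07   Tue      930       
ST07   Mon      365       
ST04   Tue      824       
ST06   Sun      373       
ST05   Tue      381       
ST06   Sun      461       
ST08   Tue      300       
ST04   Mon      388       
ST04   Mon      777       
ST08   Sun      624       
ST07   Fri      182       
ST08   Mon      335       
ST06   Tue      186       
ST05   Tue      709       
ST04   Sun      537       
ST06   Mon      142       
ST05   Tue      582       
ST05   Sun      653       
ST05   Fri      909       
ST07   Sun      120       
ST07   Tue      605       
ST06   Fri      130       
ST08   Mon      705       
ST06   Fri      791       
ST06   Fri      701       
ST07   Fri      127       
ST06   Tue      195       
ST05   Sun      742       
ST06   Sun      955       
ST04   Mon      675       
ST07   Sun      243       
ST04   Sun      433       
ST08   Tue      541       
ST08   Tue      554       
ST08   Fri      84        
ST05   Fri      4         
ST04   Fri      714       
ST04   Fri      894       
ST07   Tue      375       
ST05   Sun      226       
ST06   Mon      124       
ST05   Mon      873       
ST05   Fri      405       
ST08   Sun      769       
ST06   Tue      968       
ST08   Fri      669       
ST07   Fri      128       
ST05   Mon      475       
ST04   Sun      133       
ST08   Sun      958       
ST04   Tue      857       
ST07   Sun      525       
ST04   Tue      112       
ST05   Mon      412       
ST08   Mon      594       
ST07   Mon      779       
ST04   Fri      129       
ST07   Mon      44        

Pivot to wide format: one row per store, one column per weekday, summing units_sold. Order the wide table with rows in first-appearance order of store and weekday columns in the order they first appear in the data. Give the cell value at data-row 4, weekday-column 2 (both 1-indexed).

With rows in first-appearance order of store, row 4 is store=ST04. weekday columns in first-appearance order: Mon, Fri, Tue, Sun; column 2 is Fri.
Long rows with store=ST04, weekday=Fri: 714 + 894 + 129 = 1737.

1737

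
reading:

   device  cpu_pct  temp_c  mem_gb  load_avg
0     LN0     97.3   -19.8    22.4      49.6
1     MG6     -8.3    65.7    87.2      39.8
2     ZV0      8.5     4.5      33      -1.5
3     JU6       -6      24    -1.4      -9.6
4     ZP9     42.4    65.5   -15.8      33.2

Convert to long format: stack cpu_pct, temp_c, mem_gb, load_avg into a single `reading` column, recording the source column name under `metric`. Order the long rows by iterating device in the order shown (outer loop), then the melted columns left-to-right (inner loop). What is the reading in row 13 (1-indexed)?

-6

20 rows total (5 × 4). Row 13: index ⌊(13-1)/4⌋ = 3 into device → JU6; (13-1) mod 4 = 0 into the melted columns → cpu_pct.
So row 13 is (JU6, cpu_pct, -6); reading = -6.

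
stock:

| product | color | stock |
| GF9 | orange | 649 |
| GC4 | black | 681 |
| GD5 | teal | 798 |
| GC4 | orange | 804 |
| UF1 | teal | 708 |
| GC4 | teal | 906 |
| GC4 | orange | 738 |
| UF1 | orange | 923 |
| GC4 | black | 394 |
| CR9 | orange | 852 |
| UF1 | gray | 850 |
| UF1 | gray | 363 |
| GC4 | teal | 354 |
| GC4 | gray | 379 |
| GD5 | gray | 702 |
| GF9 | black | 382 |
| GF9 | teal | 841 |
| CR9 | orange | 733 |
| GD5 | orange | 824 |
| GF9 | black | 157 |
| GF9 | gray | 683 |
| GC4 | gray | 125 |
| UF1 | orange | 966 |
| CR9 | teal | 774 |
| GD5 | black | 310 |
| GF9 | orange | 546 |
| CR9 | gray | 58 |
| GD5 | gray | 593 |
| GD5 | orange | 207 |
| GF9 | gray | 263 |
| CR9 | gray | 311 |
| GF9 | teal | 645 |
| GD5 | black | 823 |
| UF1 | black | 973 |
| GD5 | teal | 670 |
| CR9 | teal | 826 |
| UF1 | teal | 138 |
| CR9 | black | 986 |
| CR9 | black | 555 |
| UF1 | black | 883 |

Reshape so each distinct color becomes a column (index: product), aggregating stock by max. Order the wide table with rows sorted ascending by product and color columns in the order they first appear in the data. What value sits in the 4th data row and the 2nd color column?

With rows sorted ascending by product, row 4 is product=GF9. color columns in first-appearance order: orange, black, teal, gray; column 2 is black.
Long rows with product=GF9, color=black: max(382, 157) = 382.

382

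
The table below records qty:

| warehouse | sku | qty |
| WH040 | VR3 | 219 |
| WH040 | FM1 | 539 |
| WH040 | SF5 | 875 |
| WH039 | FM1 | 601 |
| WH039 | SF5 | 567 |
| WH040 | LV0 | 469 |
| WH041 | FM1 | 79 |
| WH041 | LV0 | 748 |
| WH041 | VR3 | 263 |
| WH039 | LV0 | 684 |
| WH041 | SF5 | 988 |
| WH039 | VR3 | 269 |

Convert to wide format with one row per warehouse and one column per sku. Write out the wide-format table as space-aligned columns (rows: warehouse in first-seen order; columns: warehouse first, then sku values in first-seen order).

warehouse  VR3  FM1  SF5  LV0
WH040      219  539  875  469
WH039      269  601  567  684
WH041      263  79   988  748

Columns: warehouse plus the 4 distinct sku values (VR3, FM1, SF5, LV0).
For example, row WH040 column VR3 takes qty=219 from the long row (WH040, VR3).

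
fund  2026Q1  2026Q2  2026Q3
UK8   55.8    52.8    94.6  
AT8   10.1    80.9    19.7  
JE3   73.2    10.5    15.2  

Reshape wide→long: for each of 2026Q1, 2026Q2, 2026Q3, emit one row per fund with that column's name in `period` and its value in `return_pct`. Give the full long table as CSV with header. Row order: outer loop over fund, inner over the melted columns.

Each (fund, column) pair becomes one row: 3 × 3 = 9 rows.
For example, (UK8, 2026Q1) → return_pct=55.8.

fund,period,return_pct
UK8,2026Q1,55.8
UK8,2026Q2,52.8
UK8,2026Q3,94.6
AT8,2026Q1,10.1
AT8,2026Q2,80.9
AT8,2026Q3,19.7
JE3,2026Q1,73.2
JE3,2026Q2,10.5
JE3,2026Q3,15.2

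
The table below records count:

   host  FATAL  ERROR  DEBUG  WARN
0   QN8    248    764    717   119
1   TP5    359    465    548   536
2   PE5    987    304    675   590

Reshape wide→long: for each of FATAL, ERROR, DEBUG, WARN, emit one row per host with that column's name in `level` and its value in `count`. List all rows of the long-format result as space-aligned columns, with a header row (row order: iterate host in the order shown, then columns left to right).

host  level  count
QN8   FATAL  248  
QN8   ERROR  764  
QN8   DEBUG  717  
QN8   WARN   119  
TP5   FATAL  359  
TP5   ERROR  465  
TP5   DEBUG  548  
TP5   WARN   536  
PE5   FATAL  987  
PE5   ERROR  304  
PE5   DEBUG  675  
PE5   WARN   590  

Each (host, column) pair becomes one row: 3 × 4 = 12 rows.
For example, (QN8, FATAL) → count=248.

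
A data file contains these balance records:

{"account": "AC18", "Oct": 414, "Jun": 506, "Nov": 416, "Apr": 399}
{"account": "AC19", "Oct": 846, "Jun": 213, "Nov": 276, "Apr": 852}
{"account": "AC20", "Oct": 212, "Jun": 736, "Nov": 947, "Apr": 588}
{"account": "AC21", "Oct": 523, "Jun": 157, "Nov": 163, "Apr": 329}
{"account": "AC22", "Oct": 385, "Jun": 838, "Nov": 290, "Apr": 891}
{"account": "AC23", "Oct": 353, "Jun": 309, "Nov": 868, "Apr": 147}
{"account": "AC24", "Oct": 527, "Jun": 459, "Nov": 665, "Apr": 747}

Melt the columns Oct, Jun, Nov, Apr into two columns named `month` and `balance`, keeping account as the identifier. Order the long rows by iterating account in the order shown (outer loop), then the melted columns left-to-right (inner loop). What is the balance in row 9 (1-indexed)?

212

28 rows total (7 × 4). Row 9: index ⌊(9-1)/4⌋ = 2 into account → AC20; (9-1) mod 4 = 0 into the melted columns → Oct.
So row 9 is (AC20, Oct, 212); balance = 212.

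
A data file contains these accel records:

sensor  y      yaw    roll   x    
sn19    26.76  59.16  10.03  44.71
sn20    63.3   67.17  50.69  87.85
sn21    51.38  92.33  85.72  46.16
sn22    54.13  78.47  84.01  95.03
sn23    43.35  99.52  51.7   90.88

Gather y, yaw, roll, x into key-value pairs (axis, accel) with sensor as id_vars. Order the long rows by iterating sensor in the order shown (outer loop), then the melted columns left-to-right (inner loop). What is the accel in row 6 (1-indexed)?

67.17

20 rows total (5 × 4). Row 6: index ⌊(6-1)/4⌋ = 1 into sensor → sn20; (6-1) mod 4 = 1 into the melted columns → yaw.
So row 6 is (sn20, yaw, 67.17); accel = 67.17.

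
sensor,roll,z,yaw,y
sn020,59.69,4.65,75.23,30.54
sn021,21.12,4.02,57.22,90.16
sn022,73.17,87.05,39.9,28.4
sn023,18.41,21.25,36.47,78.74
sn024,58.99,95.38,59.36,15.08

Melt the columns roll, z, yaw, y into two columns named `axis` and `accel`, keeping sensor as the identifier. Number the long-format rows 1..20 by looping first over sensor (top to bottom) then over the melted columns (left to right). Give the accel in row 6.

20 rows total (5 × 4). Row 6: index ⌊(6-1)/4⌋ = 1 into sensor → sn021; (6-1) mod 4 = 1 into the melted columns → z.
So row 6 is (sn021, z, 4.02); accel = 4.02.

4.02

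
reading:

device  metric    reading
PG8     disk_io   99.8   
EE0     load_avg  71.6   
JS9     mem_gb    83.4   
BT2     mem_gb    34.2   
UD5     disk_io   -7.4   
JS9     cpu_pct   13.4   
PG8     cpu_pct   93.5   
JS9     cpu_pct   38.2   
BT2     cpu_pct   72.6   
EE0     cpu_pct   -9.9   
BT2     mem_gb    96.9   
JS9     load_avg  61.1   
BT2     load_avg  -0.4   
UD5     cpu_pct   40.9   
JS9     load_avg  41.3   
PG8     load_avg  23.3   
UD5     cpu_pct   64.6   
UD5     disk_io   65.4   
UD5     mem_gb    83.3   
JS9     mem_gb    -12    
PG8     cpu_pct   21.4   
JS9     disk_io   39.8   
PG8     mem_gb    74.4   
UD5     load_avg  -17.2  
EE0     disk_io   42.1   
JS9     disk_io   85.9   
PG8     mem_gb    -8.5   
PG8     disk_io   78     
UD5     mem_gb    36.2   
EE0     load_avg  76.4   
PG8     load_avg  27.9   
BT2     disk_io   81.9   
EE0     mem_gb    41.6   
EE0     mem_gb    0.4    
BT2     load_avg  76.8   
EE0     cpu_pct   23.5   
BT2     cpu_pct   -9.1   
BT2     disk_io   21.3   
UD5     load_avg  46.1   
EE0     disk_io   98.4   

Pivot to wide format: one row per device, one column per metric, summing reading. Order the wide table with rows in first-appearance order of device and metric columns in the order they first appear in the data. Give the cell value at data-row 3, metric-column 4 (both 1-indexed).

51.6

With rows in first-appearance order of device, row 3 is device=JS9. metric columns in first-appearance order: disk_io, load_avg, mem_gb, cpu_pct; column 4 is cpu_pct.
Long rows with device=JS9, metric=cpu_pct: 13.4 + 38.2 = 51.6.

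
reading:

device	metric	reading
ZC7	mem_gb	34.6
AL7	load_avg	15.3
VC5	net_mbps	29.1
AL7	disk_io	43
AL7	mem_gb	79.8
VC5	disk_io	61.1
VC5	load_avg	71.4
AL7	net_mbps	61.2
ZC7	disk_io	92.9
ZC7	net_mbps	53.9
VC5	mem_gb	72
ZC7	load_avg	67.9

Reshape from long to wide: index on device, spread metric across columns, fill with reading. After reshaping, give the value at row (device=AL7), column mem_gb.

79.8

Wide layout: rows indexed by device, columns are the 4 distinct metric values (mem_gb, load_avg, net_mbps, disk_io).
Cell (device=AL7, metric=mem_gb) draws from the long row where device=AL7 and metric=mem_gb, which has reading=79.8.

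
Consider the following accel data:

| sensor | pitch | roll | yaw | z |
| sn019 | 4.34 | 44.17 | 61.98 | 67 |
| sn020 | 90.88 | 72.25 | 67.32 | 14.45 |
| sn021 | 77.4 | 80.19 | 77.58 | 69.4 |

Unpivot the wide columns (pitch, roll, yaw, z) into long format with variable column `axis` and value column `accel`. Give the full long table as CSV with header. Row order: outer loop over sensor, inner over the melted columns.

sensor,axis,accel
sn019,pitch,4.34
sn019,roll,44.17
sn019,yaw,61.98
sn019,z,67
sn020,pitch,90.88
sn020,roll,72.25
sn020,yaw,67.32
sn020,z,14.45
sn021,pitch,77.4
sn021,roll,80.19
sn021,yaw,77.58
sn021,z,69.4

Each (sensor, column) pair becomes one row: 3 × 4 = 12 rows.
For example, (sn019, pitch) → accel=4.34.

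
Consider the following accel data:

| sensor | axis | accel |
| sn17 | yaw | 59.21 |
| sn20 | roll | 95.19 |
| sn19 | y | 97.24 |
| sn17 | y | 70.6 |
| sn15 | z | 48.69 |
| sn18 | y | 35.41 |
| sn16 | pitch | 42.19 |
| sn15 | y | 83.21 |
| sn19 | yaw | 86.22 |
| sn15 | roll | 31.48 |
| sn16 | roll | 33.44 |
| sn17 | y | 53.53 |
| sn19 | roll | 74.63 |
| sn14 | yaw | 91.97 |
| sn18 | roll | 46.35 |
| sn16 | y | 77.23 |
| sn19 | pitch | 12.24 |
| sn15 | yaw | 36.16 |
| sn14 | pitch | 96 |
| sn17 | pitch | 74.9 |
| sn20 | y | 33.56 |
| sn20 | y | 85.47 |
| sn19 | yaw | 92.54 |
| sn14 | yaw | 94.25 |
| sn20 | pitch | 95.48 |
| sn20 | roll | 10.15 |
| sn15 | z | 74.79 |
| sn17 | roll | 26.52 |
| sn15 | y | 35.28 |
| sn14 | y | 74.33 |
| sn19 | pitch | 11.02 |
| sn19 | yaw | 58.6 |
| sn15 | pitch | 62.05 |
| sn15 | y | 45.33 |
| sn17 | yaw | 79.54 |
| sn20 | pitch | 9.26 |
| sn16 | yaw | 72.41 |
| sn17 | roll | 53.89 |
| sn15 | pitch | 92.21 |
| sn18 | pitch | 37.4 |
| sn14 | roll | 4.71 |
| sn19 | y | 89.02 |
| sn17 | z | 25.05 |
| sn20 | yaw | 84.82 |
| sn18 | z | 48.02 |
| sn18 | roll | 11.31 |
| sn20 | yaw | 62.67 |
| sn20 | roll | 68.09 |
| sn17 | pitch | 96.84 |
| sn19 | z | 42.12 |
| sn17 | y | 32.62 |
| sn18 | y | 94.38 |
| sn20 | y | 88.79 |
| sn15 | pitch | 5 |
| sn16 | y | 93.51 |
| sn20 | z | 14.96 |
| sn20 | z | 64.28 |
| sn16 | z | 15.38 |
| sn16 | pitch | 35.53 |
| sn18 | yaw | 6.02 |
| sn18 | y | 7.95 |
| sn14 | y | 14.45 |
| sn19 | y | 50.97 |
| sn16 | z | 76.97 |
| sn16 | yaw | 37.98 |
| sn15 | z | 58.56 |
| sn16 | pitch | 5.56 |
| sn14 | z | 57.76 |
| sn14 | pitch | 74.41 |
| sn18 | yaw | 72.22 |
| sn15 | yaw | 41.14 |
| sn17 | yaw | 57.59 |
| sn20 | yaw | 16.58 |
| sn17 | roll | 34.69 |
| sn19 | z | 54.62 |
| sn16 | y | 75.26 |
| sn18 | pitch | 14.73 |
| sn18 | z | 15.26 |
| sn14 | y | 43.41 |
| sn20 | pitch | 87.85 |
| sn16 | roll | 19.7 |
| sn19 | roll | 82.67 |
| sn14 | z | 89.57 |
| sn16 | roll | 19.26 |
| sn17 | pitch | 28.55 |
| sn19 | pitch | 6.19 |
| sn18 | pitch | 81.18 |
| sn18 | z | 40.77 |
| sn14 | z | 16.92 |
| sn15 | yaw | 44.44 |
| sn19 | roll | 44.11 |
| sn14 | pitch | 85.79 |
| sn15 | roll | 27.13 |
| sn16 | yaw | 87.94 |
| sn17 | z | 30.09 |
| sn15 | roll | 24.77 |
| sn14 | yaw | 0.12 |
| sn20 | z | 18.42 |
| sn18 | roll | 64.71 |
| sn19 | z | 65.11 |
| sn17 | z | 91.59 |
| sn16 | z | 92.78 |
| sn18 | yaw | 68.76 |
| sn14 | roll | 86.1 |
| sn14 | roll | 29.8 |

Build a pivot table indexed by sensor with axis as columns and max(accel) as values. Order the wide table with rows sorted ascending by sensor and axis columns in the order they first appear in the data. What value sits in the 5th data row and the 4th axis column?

48.02

With rows sorted ascending by sensor, row 5 is sensor=sn18. axis columns in first-appearance order: yaw, roll, y, z, pitch; column 4 is z.
Long rows with sensor=sn18, axis=z: max(48.02, 15.26, 40.77) = 48.02.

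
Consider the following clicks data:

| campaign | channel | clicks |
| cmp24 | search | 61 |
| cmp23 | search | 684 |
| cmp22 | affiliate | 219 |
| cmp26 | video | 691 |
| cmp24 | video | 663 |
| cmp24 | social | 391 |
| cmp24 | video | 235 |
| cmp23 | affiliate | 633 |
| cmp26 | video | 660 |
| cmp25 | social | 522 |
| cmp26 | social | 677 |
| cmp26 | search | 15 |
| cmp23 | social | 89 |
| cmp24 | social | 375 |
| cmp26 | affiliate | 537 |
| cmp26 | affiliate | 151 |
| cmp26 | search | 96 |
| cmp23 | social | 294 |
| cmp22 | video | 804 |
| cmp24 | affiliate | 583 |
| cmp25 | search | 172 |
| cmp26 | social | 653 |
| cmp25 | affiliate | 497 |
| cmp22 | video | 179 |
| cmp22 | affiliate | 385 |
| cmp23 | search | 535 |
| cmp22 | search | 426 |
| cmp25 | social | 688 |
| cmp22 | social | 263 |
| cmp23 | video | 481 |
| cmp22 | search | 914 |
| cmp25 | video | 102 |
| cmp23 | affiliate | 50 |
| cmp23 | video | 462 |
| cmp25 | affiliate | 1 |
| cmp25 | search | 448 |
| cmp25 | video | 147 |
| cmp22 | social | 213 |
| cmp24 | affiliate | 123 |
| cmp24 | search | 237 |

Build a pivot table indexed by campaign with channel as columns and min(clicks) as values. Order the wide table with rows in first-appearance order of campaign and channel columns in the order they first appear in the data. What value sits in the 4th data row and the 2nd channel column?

With rows in first-appearance order of campaign, row 4 is campaign=cmp26. channel columns in first-appearance order: search, affiliate, video, social; column 2 is affiliate.
Long rows with campaign=cmp26, channel=affiliate: min(537, 151) = 151.

151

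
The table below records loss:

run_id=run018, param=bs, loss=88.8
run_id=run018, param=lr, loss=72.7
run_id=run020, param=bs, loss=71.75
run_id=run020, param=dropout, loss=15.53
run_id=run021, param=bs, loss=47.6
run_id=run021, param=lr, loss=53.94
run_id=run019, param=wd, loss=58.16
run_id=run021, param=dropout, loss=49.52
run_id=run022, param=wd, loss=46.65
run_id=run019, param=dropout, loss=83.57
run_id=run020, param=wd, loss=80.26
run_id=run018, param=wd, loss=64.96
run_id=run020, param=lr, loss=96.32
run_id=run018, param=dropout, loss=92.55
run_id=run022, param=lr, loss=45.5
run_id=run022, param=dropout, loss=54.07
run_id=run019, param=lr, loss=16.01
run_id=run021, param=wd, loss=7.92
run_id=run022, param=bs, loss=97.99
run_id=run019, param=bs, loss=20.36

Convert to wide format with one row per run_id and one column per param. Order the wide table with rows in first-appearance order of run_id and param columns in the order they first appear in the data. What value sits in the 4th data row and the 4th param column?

With rows in first-appearance order of run_id, row 4 is run_id=run019. param columns in first-appearance order: bs, lr, dropout, wd; column 4 is wd.
Long rows with run_id=run019, param=wd: loss = 58.16.

58.16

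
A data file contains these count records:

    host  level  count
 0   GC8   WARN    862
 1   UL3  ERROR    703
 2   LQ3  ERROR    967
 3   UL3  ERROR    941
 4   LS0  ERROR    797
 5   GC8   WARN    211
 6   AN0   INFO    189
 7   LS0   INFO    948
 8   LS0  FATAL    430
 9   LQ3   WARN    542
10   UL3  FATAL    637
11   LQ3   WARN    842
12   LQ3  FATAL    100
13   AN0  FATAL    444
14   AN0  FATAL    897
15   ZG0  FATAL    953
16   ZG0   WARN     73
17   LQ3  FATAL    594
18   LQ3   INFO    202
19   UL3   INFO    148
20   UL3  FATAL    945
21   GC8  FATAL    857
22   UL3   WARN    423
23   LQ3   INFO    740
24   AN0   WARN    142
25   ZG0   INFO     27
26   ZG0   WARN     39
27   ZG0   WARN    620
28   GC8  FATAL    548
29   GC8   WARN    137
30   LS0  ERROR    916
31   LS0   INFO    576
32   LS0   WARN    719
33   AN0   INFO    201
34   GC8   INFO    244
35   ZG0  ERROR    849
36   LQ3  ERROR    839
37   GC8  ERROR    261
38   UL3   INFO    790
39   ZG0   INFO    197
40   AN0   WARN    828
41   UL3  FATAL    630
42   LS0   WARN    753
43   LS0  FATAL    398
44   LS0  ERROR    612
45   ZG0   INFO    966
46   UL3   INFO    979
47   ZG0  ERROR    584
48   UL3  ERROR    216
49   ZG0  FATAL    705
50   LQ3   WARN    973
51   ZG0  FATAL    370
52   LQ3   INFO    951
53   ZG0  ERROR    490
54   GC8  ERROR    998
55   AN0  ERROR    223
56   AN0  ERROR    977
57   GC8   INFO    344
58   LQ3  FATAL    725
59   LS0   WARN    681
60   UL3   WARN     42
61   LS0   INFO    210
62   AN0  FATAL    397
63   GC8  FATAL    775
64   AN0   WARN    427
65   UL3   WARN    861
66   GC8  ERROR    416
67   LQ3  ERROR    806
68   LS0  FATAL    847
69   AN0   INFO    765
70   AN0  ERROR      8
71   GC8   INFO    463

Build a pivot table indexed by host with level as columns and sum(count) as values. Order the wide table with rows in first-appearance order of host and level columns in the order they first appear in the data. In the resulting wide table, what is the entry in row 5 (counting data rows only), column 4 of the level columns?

1738

With rows in first-appearance order of host, row 5 is host=AN0. level columns in first-appearance order: WARN, ERROR, INFO, FATAL; column 4 is FATAL.
Long rows with host=AN0, level=FATAL: 444 + 897 + 397 = 1738.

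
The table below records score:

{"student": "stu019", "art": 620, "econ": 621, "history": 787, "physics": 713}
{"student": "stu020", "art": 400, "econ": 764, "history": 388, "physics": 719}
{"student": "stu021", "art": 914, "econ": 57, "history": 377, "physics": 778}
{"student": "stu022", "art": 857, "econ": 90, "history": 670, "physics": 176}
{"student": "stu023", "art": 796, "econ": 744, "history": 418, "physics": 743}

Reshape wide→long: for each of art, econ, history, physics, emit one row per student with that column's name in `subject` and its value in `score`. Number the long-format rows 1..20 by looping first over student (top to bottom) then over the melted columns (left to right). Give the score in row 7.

20 rows total (5 × 4). Row 7: index ⌊(7-1)/4⌋ = 1 into student → stu020; (7-1) mod 4 = 2 into the melted columns → history.
So row 7 is (stu020, history, 388); score = 388.

388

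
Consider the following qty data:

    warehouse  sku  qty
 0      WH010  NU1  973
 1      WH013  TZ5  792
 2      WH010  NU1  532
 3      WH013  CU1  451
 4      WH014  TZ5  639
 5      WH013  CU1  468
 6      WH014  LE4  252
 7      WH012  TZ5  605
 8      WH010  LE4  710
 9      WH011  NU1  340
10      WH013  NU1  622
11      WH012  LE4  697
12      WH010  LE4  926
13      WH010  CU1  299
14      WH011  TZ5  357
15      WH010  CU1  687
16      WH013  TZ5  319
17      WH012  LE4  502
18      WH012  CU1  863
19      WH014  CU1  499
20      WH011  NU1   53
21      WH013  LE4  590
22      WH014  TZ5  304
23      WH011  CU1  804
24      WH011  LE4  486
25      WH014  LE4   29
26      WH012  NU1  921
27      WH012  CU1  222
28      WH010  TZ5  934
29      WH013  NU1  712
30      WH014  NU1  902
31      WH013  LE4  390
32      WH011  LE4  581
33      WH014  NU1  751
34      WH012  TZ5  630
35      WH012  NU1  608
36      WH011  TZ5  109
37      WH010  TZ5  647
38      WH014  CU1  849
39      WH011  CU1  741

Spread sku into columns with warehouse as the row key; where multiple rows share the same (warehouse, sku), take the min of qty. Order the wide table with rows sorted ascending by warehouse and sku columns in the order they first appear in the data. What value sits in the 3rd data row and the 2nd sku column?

With rows sorted ascending by warehouse, row 3 is warehouse=WH012. sku columns in first-appearance order: NU1, TZ5, CU1, LE4; column 2 is TZ5.
Long rows with warehouse=WH012, sku=TZ5: min(605, 630) = 605.

605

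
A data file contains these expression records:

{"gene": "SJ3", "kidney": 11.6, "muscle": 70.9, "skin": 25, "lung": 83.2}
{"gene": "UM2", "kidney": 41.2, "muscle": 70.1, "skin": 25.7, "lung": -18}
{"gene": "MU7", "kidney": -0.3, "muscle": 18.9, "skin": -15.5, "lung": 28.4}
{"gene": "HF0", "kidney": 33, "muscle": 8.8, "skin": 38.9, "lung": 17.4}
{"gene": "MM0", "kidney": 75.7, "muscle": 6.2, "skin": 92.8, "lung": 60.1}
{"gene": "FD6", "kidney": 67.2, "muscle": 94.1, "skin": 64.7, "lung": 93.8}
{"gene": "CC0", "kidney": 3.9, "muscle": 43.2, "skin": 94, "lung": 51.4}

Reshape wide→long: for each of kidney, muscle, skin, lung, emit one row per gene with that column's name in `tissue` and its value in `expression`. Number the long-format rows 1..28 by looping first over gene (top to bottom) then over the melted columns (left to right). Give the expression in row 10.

28 rows total (7 × 4). Row 10: index ⌊(10-1)/4⌋ = 2 into gene → MU7; (10-1) mod 4 = 1 into the melted columns → muscle.
So row 10 is (MU7, muscle, 18.9); expression = 18.9.

18.9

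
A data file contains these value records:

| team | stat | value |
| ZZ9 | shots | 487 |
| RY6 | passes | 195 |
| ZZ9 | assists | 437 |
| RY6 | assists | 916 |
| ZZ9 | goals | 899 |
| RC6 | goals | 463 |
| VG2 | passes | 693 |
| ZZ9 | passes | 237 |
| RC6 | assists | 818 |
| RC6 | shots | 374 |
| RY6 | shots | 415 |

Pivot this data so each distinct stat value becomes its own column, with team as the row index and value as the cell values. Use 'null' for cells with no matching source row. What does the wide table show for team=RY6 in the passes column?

195

The long row with team=RY6, stat=passes has value=195.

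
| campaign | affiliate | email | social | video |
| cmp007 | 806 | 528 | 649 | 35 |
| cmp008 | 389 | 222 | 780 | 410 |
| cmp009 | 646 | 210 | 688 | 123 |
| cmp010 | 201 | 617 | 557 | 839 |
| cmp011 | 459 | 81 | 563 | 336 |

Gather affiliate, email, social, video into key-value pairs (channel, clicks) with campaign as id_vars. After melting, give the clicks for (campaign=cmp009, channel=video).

123

Unpivoting turns each (campaign, wide-column) pair into one long row.
The wide cell at row cmp009, column video holds 123, so the long row (cmp009, video) has clicks=123.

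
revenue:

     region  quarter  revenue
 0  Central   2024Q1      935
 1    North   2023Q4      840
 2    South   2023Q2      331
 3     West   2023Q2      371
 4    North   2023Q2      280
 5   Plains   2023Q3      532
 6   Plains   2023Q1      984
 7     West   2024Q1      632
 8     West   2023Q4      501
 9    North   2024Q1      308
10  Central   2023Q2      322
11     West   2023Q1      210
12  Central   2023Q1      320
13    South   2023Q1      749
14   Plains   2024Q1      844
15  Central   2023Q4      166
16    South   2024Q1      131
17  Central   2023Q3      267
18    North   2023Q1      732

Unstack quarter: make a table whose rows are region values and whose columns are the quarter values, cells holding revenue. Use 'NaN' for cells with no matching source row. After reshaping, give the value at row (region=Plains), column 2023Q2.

No long-format row has region=Plains and quarter=2023Q2, so the cell is NaN.

NaN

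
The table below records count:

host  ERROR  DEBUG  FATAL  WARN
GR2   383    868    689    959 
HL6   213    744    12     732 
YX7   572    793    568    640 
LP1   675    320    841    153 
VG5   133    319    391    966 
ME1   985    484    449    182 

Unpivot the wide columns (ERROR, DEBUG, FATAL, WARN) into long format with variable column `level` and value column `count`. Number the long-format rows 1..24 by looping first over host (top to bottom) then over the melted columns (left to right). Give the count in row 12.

640

24 rows total (6 × 4). Row 12: index ⌊(12-1)/4⌋ = 2 into host → YX7; (12-1) mod 4 = 3 into the melted columns → WARN.
So row 12 is (YX7, WARN, 640); count = 640.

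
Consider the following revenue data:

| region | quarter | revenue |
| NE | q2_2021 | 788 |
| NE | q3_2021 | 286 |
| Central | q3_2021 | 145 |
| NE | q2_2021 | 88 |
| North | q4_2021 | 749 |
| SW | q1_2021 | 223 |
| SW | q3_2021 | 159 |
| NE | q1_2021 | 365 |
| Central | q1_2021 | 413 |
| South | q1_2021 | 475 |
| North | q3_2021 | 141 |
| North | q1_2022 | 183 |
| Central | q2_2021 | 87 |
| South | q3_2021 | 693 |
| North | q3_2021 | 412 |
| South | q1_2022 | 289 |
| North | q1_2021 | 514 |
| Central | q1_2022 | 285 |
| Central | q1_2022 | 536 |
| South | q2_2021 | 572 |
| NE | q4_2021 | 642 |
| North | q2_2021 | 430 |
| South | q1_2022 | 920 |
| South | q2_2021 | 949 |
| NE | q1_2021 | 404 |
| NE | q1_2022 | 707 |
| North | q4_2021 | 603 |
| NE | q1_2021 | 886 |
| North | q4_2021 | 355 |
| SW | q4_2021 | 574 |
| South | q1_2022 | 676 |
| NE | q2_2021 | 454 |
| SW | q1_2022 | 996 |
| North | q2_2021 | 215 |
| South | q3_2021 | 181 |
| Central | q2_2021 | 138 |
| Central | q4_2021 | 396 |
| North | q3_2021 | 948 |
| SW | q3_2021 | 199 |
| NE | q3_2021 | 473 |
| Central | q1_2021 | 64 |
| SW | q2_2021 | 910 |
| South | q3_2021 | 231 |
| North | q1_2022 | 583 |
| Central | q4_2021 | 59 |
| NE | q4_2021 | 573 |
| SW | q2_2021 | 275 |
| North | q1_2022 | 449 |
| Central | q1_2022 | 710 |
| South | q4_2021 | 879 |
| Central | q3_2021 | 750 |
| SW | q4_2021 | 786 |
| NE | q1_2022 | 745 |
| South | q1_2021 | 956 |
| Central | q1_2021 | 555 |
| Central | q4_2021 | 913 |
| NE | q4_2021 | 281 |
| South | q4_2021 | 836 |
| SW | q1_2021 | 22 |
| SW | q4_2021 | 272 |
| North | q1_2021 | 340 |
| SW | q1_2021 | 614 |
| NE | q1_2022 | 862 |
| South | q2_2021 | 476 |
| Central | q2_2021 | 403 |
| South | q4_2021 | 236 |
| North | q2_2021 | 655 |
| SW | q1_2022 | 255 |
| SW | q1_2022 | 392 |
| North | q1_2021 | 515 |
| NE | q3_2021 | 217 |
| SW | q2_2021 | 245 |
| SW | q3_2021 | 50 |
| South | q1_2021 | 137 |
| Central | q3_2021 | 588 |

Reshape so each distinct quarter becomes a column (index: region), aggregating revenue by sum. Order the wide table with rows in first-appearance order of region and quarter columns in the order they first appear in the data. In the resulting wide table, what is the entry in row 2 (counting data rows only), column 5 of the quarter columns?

With rows in first-appearance order of region, row 2 is region=Central. quarter columns in first-appearance order: q2_2021, q3_2021, q4_2021, q1_2021, q1_2022; column 5 is q1_2022.
Long rows with region=Central, quarter=q1_2022: 285 + 536 + 710 = 1531.

1531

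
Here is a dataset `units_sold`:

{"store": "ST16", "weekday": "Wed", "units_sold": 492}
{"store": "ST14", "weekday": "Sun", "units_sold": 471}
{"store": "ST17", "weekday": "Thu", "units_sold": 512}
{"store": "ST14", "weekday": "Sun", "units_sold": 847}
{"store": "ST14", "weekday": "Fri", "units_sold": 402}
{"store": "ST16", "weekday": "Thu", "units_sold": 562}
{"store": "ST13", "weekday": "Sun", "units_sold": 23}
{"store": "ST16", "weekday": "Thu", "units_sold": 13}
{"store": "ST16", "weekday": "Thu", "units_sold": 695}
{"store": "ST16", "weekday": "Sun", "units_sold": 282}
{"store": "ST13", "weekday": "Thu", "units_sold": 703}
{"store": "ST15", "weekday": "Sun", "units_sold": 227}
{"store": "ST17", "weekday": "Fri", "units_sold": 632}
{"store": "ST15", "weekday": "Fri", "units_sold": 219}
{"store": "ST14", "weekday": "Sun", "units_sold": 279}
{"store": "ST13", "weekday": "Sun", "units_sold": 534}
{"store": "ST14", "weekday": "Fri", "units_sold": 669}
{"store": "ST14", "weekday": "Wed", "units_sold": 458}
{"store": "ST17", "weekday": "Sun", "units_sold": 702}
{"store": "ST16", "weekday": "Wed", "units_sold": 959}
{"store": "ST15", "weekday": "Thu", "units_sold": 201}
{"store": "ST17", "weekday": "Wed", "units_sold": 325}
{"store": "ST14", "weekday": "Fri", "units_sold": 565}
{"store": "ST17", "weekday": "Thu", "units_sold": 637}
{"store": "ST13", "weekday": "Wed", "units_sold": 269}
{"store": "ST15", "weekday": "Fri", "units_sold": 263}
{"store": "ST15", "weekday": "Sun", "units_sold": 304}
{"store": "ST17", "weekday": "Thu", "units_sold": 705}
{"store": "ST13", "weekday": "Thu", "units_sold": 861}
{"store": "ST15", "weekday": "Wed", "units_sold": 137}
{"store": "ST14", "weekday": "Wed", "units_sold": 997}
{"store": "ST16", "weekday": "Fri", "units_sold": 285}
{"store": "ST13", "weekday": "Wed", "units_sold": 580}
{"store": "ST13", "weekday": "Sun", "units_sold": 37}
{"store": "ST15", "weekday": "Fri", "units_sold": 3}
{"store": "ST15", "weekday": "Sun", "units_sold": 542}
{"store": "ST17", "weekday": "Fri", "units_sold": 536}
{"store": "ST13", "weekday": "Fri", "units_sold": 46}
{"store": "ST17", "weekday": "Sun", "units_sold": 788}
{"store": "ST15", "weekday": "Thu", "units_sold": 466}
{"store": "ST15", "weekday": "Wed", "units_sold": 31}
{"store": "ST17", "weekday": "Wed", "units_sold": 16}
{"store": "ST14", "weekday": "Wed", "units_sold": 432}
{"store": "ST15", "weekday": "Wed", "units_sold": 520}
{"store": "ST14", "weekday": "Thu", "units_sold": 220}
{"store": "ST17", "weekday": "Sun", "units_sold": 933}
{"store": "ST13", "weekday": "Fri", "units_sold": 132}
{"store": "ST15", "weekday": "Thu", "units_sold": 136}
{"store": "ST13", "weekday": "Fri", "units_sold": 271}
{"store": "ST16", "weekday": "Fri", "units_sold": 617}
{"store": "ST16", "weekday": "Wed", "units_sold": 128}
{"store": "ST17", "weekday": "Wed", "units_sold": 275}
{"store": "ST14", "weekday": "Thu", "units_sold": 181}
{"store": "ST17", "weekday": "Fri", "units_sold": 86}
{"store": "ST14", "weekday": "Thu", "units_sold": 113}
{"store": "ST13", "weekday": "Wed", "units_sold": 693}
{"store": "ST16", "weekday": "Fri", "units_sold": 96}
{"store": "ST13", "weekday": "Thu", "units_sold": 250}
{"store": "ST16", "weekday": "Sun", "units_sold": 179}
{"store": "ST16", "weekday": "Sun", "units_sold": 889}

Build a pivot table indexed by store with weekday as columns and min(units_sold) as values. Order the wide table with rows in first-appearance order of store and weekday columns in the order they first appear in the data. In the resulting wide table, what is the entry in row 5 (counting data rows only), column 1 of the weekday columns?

31

With rows in first-appearance order of store, row 5 is store=ST15. weekday columns in first-appearance order: Wed, Sun, Thu, Fri; column 1 is Wed.
Long rows with store=ST15, weekday=Wed: min(137, 31, 520) = 31.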